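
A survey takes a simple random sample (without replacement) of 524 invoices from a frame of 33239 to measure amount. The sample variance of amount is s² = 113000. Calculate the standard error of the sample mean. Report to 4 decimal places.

Under SRS without replacement, Var(ȳ) = (1 − f)·s²/n with f = n/N = 524/33239 = 0.01576461.
Var(ȳ) = (1 − 0.01576461)·113000/524 = 0.98423539·215.64885 = 212.24923.
SE(ȳ) = √(212.24923) = 14.5688.

14.5688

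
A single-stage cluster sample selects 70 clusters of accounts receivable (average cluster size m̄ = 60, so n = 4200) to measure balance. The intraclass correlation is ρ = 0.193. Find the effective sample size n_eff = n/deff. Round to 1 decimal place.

deff = 1 + (60 − 1)·0.193 = 1 + 11.387 = 12.387.
n_eff = 4200 / 12.387 = 339.1.

339.1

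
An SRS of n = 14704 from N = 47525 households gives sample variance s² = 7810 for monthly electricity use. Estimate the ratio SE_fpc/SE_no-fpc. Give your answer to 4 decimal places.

0.8310

f = n/N = 14704/47525 = 0.30939506.
SE_no-fpc = √(s²/n) = 0.728799; SE_fpc = √((1−f)s²/n) = 0.60565124.
Ratio = √(1−f) = 0.83102644.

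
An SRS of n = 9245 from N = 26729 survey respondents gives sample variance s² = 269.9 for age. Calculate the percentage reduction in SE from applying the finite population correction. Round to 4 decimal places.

19.1223

f = n/N = 9245/26729 = 0.34587901.
SE_no-fpc = √(s²/n) = 0.17086298; SE_fpc = √((1−f)s²/n) = 0.13819013.
Ratio = √(1−f) = 0.80877747. Reduction = 100·(1 − 0.80877747) = 19.1223%.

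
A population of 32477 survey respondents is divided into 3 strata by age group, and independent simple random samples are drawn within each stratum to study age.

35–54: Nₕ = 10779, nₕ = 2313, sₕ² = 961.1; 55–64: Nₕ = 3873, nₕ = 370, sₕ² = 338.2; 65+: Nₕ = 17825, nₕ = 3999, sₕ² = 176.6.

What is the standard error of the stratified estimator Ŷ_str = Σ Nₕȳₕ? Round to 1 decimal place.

7823.2

Var(Ŷ_str) = Σₕ Nₕ²(1 − fₕ)sₕ²/nₕ.
35–54: 10779²·(1 − 2313/10779)·961.1/2313 = 3.7918372 × 10^7.
55–64: 3873²·(1 − 370/3873)·338.2/370 = 1.240108 × 10^7.
65+: 17825²·(1 − 3999/17825)·176.6/3999 = 1.088342 × 10^7.
Sum = 6.1202872 × 10^7.
SE = √(6.1202872 × 10^7) = 7823.2.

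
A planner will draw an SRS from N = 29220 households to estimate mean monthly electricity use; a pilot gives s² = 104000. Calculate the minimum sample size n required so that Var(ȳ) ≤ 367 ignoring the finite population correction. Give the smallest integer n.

Without fpc, n₀ = s²/D = 104000/367 = 283.3787.
Rounding up, n = 284.

284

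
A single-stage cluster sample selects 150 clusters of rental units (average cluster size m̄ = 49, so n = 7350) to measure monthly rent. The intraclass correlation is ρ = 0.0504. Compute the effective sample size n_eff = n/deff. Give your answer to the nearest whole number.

deff = 1 + (49 − 1)·0.0504 = 1 + 2.4192 = 3.4192.
n_eff = 7350 / 3.4192 = 2150.

2150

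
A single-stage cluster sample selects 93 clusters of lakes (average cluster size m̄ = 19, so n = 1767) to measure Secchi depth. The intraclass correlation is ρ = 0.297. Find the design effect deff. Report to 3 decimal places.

deff = 1 + (19 − 1)·0.297 = 1 + 5.346 = 6.346.

6.346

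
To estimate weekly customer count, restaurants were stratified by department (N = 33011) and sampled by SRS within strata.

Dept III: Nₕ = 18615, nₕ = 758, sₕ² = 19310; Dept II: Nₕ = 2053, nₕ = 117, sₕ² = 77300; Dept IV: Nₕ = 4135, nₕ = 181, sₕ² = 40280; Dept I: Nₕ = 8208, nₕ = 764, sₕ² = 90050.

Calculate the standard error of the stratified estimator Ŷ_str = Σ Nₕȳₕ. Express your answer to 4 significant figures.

Var(Ŷ_str) = Σₕ Nₕ²(1 − fₕ)sₕ²/nₕ.
Dept III: 18615²·(1 − 758/18615)·19310/758 = 8.4680733 × 10^9.
Dept II: 2053²·(1 − 117/2053)·77300/117 = 2.625959 × 10^9.
Dept IV: 4135²·(1 − 181/4135)·40280/181 = 3.6385058 × 10^9.
Dept I: 8208²·(1 − 764/8208)·90050/764 = 7.2016842 × 10^9.
Sum = 2.1934222 × 10^10.
SE = √(2.1934222 × 10^10) = 148100.

148100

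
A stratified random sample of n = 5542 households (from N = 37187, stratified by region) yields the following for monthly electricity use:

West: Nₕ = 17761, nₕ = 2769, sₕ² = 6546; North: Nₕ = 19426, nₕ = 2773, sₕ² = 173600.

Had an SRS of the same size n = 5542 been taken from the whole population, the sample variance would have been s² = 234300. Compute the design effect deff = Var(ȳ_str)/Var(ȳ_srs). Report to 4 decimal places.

0.4197

Var(ȳ_str) = Σ Wₕ²(1−fₕ)sₕ²/nₕ with Wₕ = Nₕ/37187:
  West: (17761/37187)²·(1−2769/17761)·6546/2769 = 0.45519528
  North: (19426/37187)²·(1−2773/19426)·173600/2773 = 14.645137
  → Var(ȳ_str) = 15.100332.
Var(ȳ_srs) = (1 − 5542/37187)·234300/5542 = 35.976567.
deff = 15.100332 / 35.976567 = 0.4197.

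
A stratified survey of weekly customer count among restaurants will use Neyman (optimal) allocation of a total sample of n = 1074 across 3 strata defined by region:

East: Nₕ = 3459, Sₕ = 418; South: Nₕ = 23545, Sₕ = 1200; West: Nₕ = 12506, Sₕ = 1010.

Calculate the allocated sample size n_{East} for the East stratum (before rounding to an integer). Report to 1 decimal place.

Neyman allocation: nₕ = n·NₕSₕ / Σⱼ NⱼSⱼ.
Σ NⱼSⱼ = 3459·418 + 23545·1200 + 12506·1010 = 4.2330922 × 10^7.
n_{East} = 1074·3459·418 / (4.2330922 × 10^7) = 36.7.

36.7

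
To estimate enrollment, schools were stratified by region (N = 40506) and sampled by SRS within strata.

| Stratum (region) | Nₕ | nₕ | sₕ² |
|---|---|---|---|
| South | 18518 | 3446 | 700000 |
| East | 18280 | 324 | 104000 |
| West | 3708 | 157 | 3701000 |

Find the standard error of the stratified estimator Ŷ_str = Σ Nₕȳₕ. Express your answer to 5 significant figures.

687350

Var(Ŷ_str) = Σₕ Nₕ²(1 − fₕ)sₕ²/nₕ.
South: 18518²·(1 − 3446/18518)·700000/3446 = 5.6695388 × 10^10.
East: 18280²·(1 − 324/18280)·104000/324 = 1.053596 × 10^11.
West: 3708²·(1 − 157/3708)·3701000/157 = 3.1039151 × 10^11.
Sum = 4.724465 × 10^11.
SE = √(4.724465 × 10^11) = 687350.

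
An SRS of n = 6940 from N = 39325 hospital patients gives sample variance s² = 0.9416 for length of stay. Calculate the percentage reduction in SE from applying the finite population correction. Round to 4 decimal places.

9.2519

f = n/N = 6940/39325 = 0.17647807.
SE_no-fpc = √(s²/n) = 0.011648057; SE_fpc = √((1−f)s²/n) = 0.010570392.
Ratio = √(1−f) = 0.90748109. Reduction = 100·(1 − 0.90748109) = 9.2519%.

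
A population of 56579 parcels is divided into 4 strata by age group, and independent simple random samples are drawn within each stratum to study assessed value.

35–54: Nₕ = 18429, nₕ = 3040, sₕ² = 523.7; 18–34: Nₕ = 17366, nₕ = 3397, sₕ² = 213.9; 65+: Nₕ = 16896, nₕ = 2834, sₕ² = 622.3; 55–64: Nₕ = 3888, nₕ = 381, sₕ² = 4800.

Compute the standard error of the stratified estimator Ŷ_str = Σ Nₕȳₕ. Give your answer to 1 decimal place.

Var(Ŷ_str) = Σₕ Nₕ²(1 − fₕ)sₕ²/nₕ.
35–54: 18429²·(1 − 3040/18429)·523.7/3040 = 4.8856366 × 10^7.
18–34: 17366²·(1 − 3397/17366)·213.9/3397 = 1.5274969 × 10^7.
65+: 16896²·(1 − 2834/16896)·622.3/2834 = 5.2171215 × 10^7.
55–64: 3888²·(1 − 381/3888)·4800/381 = 1.7178225 × 10^8.
Sum = 2.880848 × 10^8.
SE = √(2.880848 × 10^8) = 16973.1.

16973.1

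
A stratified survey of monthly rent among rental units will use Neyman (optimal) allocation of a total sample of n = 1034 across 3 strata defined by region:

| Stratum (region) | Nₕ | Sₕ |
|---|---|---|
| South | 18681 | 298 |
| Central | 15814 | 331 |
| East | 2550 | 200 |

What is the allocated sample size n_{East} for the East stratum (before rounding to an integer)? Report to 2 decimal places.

46.62

Neyman allocation: nₕ = n·NₕSₕ / Σⱼ NⱼSⱼ.
Σ NⱼSⱼ = 18681·298 + 15814·331 + 2550·200 = 1.1311372 × 10^7.
n_{East} = 1034·2550·200 / (1.1311372 × 10^7) = 46.62.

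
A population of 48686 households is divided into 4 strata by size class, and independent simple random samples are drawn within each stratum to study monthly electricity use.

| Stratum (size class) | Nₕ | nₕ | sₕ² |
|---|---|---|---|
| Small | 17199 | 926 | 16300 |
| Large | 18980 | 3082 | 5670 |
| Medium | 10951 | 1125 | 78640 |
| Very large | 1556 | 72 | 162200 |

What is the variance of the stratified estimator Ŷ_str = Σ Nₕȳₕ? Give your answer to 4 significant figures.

1.821 × 10^10

Var(Ŷ_str) = Σₕ Nₕ²(1 − fₕ)sₕ²/nₕ.
Small: 17199²·(1 − 926/17199)·16300/926 = 4.9266015 × 10^9.
Large: 18980²·(1 − 3082/18980)·5670/3082 = 5.5512288 × 10^8.
Medium: 10951²·(1 − 1125/10951)·78640/1125 = 7.5217955 × 10^9.
Very large: 1556²·(1 − 72/1556)·162200/72 = 5.2018982 × 10^9.
Sum = 1.8205418 × 10^10.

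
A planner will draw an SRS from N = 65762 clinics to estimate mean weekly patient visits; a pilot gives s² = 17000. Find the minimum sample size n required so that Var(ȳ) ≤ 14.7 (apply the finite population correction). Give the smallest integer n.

Without fpc, n₀ = s²/D = 17000/14.7 = 1156.4626.
With fpc, (1 − n/N)·s²/n ≤ D requires n ≥ n₀/(1 + n₀/N) = 1156.4626/(1 + 1156.4626/65762) = 1136.4770.
Rounding up, n = 1137.

1137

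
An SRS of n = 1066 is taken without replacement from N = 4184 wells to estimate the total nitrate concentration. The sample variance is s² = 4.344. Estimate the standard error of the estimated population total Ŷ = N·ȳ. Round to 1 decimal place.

230.6

Var(Ŷ) = N²·Var(ȳ) = N²·(1 − n/N)·s²/n.
f = 1066/4184 = 0.25478011; Var(ȳ) = 0.74521989·4.344/1066 = 0.003036806.
Var(Ŷ) = 4184² · 0.003036806 = 53161.889.
SE(Ŷ) = √(53161.889) = 230.6.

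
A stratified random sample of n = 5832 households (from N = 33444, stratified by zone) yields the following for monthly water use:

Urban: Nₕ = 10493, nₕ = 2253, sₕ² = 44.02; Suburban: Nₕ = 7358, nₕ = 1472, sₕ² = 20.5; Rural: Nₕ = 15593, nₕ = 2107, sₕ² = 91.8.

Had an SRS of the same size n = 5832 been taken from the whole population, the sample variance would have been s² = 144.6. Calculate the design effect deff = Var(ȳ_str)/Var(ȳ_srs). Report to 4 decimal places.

Var(ȳ_str) = Σ Wₕ²(1−fₕ)sₕ²/nₕ with Wₕ = Nₕ/33444:
  Urban: (10493/33444)²·(1−2253/10493)·44.02/2253 = 0.0015103559
  Suburban: (7358/33444)²·(1−1472/7358)·20.5/1472 = 5.3924939 × 10^-4
  Rural: (15593/33444)²·(1−2107/15593)·91.8/2107 = 0.0081913324
  → Var(ȳ_str) = 0.010240938.
Var(ȳ_srs) = (1 − 5832/33444)·144.6/5832 = 0.020470593.
deff = 0.010240938 / 0.020470593 = 0.5003.

0.5003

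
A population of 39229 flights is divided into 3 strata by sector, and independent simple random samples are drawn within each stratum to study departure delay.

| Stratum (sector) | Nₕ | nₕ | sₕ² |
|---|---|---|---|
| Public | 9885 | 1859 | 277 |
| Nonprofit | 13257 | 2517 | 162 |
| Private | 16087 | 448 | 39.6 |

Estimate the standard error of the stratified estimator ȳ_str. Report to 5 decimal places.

Var(ȳ_str) = Σₕ Wₕ²(1 − fₕ)sₕ²/nₕ with Wₕ = Nₕ/N, N = 39229.
Public: Wₕ = 0.25198195; term = 0.25198195²·(1 − 0.18806272)·277/1859 = 0.0076817777.
Nonprofit: Wₕ = 0.33793877; term = 0.33793877²·(1 − 0.18986196)·162/2517 = 0.0059547956.
Private: Wₕ = 0.41007928; term = 0.41007928²·(1 − 0.02784857)·39.6/448 = 0.014450629.
Sum = 0.028087202.
SE = √(0.028087202) = 0.16759.

0.16759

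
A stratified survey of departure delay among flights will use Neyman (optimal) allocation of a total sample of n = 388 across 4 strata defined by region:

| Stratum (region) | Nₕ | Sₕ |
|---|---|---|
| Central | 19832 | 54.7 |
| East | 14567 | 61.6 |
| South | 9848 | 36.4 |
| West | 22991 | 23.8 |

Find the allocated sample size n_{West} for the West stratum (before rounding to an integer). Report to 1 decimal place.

Neyman allocation: nₕ = n·NₕSₕ / Σⱼ NⱼSⱼ.
Σ NⱼSⱼ = 19832·54.7 + 14567·61.6 + 9848·36.4 + 22991·23.8 = 2.8877906 × 10^6.
n_{West} = 388·22991·23.8 / (2.8877906 × 10^6) = 73.5.

73.5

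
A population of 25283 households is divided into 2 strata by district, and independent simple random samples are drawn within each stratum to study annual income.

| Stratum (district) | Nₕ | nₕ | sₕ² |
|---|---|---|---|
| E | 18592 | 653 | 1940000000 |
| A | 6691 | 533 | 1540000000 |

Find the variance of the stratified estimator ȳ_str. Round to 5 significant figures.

1.7363 × 10^6

Var(ȳ_str) = Σₕ Wₕ²(1 − fₕ)sₕ²/nₕ with Wₕ = Nₕ/N, N = 25283.
E: Wₕ = 0.73535577; term = 0.73535577²·(1 − 0.03512263)·1940000000/653 = 1.5500856 × 10^6.
A: Wₕ = 0.26464423; term = 0.26464423²·(1 − 0.07965924)·1540000000/533 = 186237.45.
Sum = 1.7363231 × 10^6.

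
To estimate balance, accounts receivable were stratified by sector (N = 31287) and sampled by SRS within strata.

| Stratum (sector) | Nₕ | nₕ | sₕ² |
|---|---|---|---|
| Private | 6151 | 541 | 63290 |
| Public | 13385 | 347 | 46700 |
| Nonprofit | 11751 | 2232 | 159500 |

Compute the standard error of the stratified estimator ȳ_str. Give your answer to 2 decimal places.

Var(ȳ_str) = Σₕ Wₕ²(1 − fₕ)sₕ²/nₕ with Wₕ = Nₕ/N, N = 31287.
Private: Wₕ = 0.19659923; term = 0.19659923²·(1 − 0.08795318)·63290/541 = 4.1239992.
Public: Wₕ = 0.42781347; term = 0.42781347²·(1 − 0.02592454)·46700/347 = 23.993241.
Nonprofit: Wₕ = 0.37558730; term = 0.37558730²·(1 − 0.18994128)·159500/2232 = 8.1659141.
Sum = 36.283154.
SE = √(36.283154) = 6.02.

6.02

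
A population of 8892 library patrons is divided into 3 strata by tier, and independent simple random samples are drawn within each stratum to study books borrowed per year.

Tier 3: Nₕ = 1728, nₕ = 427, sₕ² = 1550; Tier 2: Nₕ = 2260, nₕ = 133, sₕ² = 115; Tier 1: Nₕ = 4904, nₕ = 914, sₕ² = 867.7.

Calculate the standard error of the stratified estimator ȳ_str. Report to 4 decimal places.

Var(ȳ_str) = Σₕ Wₕ²(1 − fₕ)sₕ²/nₕ with Wₕ = Nₕ/N, N = 8892.
Tier 3: Wₕ = 0.19433198; term = 0.19433198²·(1 − 0.24710648)·1550/427 = 0.10321099.
Tier 2: Wₕ = 0.25416104; term = 0.25416104²·(1 − 0.05884956)·115/133 = 0.052568214.
Tier 1: Wₕ = 0.55150697; term = 0.55150697²·(1 − 0.18637847)·867.7/914 = 0.23493507.
Sum = 0.39071427.
SE = √(0.39071427) = 0.6251.

0.6251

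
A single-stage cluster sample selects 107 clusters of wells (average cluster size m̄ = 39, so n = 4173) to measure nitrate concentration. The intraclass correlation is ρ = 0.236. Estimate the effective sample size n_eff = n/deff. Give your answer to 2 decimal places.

418.64

deff = 1 + (39 − 1)·0.236 = 1 + 8.968 = 9.968.
n_eff = 4173 / 9.968 = 418.64.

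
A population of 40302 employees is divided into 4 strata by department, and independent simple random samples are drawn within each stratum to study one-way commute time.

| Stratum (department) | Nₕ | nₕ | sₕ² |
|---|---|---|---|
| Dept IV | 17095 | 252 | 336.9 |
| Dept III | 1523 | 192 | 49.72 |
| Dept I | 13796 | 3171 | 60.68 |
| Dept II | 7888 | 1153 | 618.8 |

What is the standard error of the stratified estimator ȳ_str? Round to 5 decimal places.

0.50655

Var(ȳ_str) = Σₕ Wₕ²(1 − fₕ)sₕ²/nₕ with Wₕ = Nₕ/N, N = 40302.
Dept IV: Wₕ = 0.42417250; term = 0.42417250²·(1 − 0.01474115)·336.9/252 = 0.23699317.
Dept III: Wₕ = 0.03778969; term = 0.03778969²·(1 − 0.12606697)·49.72/192 = 3.2318757 × 10^-4.
Dept I: Wₕ = 0.34231552; term = 0.34231552²·(1 − 0.22984923)·60.68/3171 = 0.001726944.
Dept II: Wₕ = 0.19572230; term = 0.19572230²·(1 − 0.14617140)·618.8/1153 = 0.017553847.
Sum = 0.25659715.
SE = √(0.25659715) = 0.50655.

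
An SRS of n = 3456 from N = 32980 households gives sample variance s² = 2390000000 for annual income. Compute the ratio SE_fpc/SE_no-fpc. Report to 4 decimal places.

0.9462

f = n/N = 3456/32980 = 0.10479078.
SE_no-fpc = √(s²/n) = 831.59541; SE_fpc = √((1−f)s²/n) = 786.81813.
Ratio = √(1−f) = 0.94615496.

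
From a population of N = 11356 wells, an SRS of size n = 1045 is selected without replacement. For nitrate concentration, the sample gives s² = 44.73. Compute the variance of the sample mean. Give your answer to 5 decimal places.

Under SRS without replacement, Var(ȳ) = (1 − f)·s²/n with f = n/N = 1045/11356 = 0.09202184.
Var(ȳ) = (1 − 0.09202184)·44.73/1045 = 0.90797816·0.042803828 = 0.038864941.

0.03886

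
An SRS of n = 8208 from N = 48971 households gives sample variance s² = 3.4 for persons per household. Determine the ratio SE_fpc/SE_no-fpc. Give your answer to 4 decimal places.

f = n/N = 8208/48971 = 0.16760940.
SE_no-fpc = √(s²/n) = 0.020352642; SE_fpc = √((1−f)s²/n) = 0.018568823.
Ratio = √(1−f) = 0.91235443.

0.9124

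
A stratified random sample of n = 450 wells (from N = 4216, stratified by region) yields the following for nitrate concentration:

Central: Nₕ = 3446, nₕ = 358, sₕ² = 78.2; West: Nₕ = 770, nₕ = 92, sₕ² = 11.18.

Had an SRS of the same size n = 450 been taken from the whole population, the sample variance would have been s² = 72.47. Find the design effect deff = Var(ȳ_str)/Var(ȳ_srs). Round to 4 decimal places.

Var(ȳ_str) = Σ Wₕ²(1−fₕ)sₕ²/nₕ with Wₕ = Nₕ/4216:
  Central: (3446/4216)²·(1−358/3446)·78.2/358 = 0.1307721
  West: (770/4216)²·(1−92/770)·11.18/92 = 0.003569219
  → Var(ȳ_str) = 0.13434132.
Var(ȳ_srs) = (1 − 450/4216)·72.47/450 = 0.14385517.
deff = 0.13434132 / 0.14385517 = 0.9339.

0.9339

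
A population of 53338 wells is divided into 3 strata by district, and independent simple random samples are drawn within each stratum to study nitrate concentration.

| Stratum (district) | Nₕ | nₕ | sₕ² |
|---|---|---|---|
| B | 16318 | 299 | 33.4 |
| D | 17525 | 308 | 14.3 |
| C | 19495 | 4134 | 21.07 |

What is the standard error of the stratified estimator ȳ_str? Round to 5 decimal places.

0.12540

Var(ȳ_str) = Σₕ Wₕ²(1 − fₕ)sₕ²/nₕ with Wₕ = Nₕ/N, N = 53338.
B: Wₕ = 0.30593573; term = 0.30593573²·(1 − 0.01832332)·33.4/299 = 0.010263705.
D: Wₕ = 0.32856500; term = 0.32856500²·(1 − 0.01757489)·14.3/308 = 0.0049241058.
C: Wₕ = 0.36549927; term = 0.36549927²·(1 − 0.21205437)·21.07/4134 = 5.3649211 × 10^-4.
Sum = 0.015724303.
SE = √(0.015724303) = 0.12540.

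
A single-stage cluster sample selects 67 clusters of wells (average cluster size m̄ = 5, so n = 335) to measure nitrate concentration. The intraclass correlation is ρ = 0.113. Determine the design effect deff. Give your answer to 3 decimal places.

deff = 1 + (5 − 1)·0.113 = 1 + 0.452 = 1.452.

1.452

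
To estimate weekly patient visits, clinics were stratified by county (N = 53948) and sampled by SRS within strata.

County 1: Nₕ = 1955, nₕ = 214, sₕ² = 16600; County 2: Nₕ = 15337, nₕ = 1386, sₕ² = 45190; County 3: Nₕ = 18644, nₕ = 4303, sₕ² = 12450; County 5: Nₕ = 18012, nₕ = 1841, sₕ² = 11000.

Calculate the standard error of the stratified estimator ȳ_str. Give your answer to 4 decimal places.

Var(ȳ_str) = Σₕ Wₕ²(1 − fₕ)sₕ²/nₕ with Wₕ = Nₕ/N, N = 53948.
County 1: Wₕ = 0.03623860; term = 0.03623860²·(1 − 0.10946292)·16600/214 = 0.090717098.
County 2: Wₕ = 0.28429228; term = 0.28429228²·(1 − 0.09036969)·45190/1386 = 2.3970339.
County 3: Wₕ = 0.34559205; term = 0.34559205²·(1 − 0.23079811)·12450/4303 = 0.26580665.
County 5: Wₕ = 0.33387707; term = 0.33387707²·(1 − 0.10220964)·11000/1841 = 0.59798049.
Sum = 3.3515381.
SE = √(3.3515381) = 1.8307.

1.8307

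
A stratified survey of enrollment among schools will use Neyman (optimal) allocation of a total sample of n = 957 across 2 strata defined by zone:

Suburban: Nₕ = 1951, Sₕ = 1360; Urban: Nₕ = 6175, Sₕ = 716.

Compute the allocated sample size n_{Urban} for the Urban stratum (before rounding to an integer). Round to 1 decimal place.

Neyman allocation: nₕ = n·NₕSₕ / Σⱼ NⱼSⱼ.
Σ NⱼSⱼ = 1951·1360 + 6175·716 = 7.07466 × 10^6.
n_{Urban} = 957·6175·716 / (7.07466 × 10^6) = 598.1.

598.1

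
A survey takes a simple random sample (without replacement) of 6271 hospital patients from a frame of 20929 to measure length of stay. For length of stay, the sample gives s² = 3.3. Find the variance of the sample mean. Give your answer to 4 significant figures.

3.686 × 10^-4

Under SRS without replacement, Var(ȳ) = (1 − f)·s²/n with f = n/N = 6271/20929 = 0.29963209.
Var(ȳ) = (1 − 0.29963209)·3.3/6271 = 0.70036791·5.2623186 × 10^-4 = 3.6855591 × 10^-4.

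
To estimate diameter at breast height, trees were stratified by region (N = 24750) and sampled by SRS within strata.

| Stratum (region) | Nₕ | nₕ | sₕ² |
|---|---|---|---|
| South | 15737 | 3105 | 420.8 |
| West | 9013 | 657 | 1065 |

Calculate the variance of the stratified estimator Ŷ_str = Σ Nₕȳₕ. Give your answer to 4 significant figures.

Var(Ŷ_str) = Σₕ Nₕ²(1 − fₕ)sₕ²/nₕ.
South: 15737²·(1 − 3105/15737)·420.8/3105 = 2.6940657 × 10^7.
West: 9013²·(1 − 657/9013)·1065/657 = 1.2208211 × 10^8.
Sum = 1.4902277 × 10^8.

1.490 × 10^8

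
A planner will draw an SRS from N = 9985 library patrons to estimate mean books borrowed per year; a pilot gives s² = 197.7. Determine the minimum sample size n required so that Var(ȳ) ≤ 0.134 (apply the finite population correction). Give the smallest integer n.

1286

Without fpc, n₀ = s²/D = 197.7/0.134 = 1475.3731.
With fpc, (1 − n/N)·s²/n ≤ D requires n ≥ n₀/(1 + n₀/N) = 1475.3731/(1 + 1475.3731/9985) = 1285.4381.
Rounding up, n = 1286.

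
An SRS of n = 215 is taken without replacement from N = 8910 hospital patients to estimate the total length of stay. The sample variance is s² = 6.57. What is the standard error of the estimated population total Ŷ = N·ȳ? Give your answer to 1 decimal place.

Var(Ŷ) = N²·Var(ȳ) = N²·(1 − n/N)·s²/n.
f = 215/8910 = 0.02413019; Var(ȳ) = 0.97586981·6.57/215 = 0.029820766.
Var(Ŷ) = 8910² · 0.029820766 = 2.367414 × 10^6.
SE(Ŷ) = √(2.367414 × 10^6) = 1538.6.

1538.6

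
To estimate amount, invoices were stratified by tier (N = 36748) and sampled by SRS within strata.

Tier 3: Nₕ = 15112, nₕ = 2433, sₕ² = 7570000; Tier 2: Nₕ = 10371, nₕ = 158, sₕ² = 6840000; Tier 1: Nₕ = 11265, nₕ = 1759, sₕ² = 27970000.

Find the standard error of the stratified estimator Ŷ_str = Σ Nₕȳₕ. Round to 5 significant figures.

2.6238 × 10^6

Var(Ŷ_str) = Σₕ Nₕ²(1 − fₕ)sₕ²/nₕ.
Tier 3: 15112²·(1 − 2433/15112)·7570000/2433 = 5.961571 × 10^11.
Tier 2: 10371²·(1 − 158/10371)·6840000/158 = 4.5853552 × 10^12.
Tier 1: 11265²·(1 − 1759/11265)·27970000/1759 = 1.7027686 × 10^12.
Sum = 6.8842809 × 10^12.
SE = √(6.8842809 × 10^12) = 2.6238 × 10^6.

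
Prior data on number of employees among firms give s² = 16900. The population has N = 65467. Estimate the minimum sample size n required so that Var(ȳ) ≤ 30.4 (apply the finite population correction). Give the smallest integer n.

552

Without fpc, n₀ = s²/D = 16900/30.4 = 555.9211.
With fpc, (1 − n/N)·s²/n ≤ D requires n ≥ n₀/(1 + n₀/N) = 555.9211/(1 + 555.9211/65467) = 551.2402.
Rounding up, n = 552.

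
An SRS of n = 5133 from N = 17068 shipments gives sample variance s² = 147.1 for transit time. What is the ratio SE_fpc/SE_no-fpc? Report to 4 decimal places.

0.8362

f = n/N = 5133/17068 = 0.30073822.
SE_no-fpc = √(s²/n) = 0.16928587; SE_fpc = √((1−f)s²/n) = 0.14156001.
Ratio = √(1−f) = 0.83621874.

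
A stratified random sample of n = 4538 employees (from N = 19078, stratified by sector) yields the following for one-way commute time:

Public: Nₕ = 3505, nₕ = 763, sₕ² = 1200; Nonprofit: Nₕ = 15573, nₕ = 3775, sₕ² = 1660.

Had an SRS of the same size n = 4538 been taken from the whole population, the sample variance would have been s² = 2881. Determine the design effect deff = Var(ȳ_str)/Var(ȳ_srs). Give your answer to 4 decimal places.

0.5446

Var(ȳ_str) = Σ Wₕ²(1−fₕ)sₕ²/nₕ with Wₕ = Nₕ/19078:
  Public: (3505/19078)²·(1−763/3505)·1200/763 = 0.041528524
  Nonprofit: (15573/19078)²·(1−3775/15573)·1660/3775 = 0.22197605
  → Var(ȳ_str) = 0.26350457.
Var(ȳ_srs) = (1 − 4538/19078)·2881/4538 = 0.48384954.
deff = 0.26350457 / 0.48384954 = 0.5446.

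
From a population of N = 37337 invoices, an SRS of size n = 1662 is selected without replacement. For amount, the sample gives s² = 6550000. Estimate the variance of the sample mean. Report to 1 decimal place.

Under SRS without replacement, Var(ȳ) = (1 − f)·s²/n with f = n/N = 1662/37337 = 0.04451349.
Var(ȳ) = (1 − 0.04451349)·6550000/1662 = 0.95548651·3941.0349 = 3765.6057.

3765.6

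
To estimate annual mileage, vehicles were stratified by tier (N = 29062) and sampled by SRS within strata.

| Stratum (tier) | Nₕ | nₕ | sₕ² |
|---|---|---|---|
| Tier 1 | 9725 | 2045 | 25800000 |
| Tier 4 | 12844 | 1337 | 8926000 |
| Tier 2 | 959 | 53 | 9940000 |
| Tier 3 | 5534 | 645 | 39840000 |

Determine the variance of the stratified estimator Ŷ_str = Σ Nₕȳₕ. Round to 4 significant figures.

3.763 × 10^12

Var(Ŷ_str) = Σₕ Nₕ²(1 − fₕ)sₕ²/nₕ.
Tier 1: 9725²·(1 − 2045/9725)·25800000/2045 = 9.4227403 × 10^11.
Tier 4: 12844²·(1 − 1337/12844)·8926000/1337 = 9.8670626 × 10^11.
Tier 2: 959²·(1 − 53/959)·9940000/53 = 1.6295111 × 10^11.
Tier 3: 5534²·(1 − 645/5534)·39840000/645 = 1.671163 × 10^12.
Sum = 3.7630944 × 10^12.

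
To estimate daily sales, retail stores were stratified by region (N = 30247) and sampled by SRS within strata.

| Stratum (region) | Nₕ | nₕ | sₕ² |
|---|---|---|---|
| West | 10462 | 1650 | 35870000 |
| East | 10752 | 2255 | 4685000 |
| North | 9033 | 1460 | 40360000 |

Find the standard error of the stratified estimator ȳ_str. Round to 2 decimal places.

66.82

Var(ȳ_str) = Σₕ Wₕ²(1 − fₕ)sₕ²/nₕ with Wₕ = Nₕ/N, N = 30247.
West: Wₕ = 0.34588554; term = 0.34588554²·(1 − 0.15771363)·35870000/1650 = 2190.6451.
East: Wₕ = 0.35547327; term = 0.35547327²·(1 − 0.20972842)·4685000/2255 = 207.46905.
North: Wₕ = 0.29864119; term = 0.29864119²·(1 − 0.16162958)·40360000/1460 = 2066.9675.
Sum = 4465.0817.
SE = √(4465.0817) = 66.82.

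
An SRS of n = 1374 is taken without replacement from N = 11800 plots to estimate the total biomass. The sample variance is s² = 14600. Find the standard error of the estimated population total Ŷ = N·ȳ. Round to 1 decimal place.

36156.2

Var(Ŷ) = N²·Var(ȳ) = N²·(1 − n/N)·s²/n.
f = 1374/11800 = 0.11644068; Var(ȳ) = 0.88355932·14600/1374 = 9.3886216.
Var(Ŷ) = 11800² · 9.3886216 = 1.3072717 × 10^9.
SE(Ŷ) = √(1.3072717 × 10^9) = 36156.2.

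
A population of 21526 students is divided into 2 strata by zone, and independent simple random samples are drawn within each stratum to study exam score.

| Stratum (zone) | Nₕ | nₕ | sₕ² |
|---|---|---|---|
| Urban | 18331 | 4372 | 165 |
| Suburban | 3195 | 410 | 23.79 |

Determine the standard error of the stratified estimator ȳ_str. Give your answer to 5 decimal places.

0.14817

Var(ȳ_str) = Σₕ Wₕ²(1 − fₕ)sₕ²/nₕ with Wₕ = Nₕ/N, N = 21526.
Urban: Wₕ = 0.85157484; term = 0.85157484²·(1 − 0.23850308)·165/4372 = 0.020840953.
Suburban: Wₕ = 0.14842516; term = 0.14842516²·(1 − 0.12832551)·23.79/410 = 0.0011142432.
Sum = 0.021955196.
SE = √(0.021955196) = 0.14817.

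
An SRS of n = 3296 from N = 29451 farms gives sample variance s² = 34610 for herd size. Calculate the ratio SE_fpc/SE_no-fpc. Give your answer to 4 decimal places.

0.9424

f = n/N = 3296/29451 = 0.11191471.
SE_no-fpc = √(s²/n) = 3.240464; SE_fpc = √((1−f)s²/n) = 3.0537574.
Ratio = √(1−f) = 0.94238277.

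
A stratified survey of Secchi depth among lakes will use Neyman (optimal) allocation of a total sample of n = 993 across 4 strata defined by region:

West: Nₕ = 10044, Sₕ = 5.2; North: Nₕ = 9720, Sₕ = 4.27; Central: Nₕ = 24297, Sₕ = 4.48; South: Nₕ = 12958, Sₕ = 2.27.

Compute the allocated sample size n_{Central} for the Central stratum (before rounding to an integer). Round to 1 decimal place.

Neyman allocation: nₕ = n·NₕSₕ / Σⱼ NⱼSⱼ.
Σ NⱼSⱼ = 10044·5.2 + 9720·4.27 + 24297·4.48 + 12958·2.27 = 231998.42.
n_{Central} = 993·24297·4.48 / 231998.42 = 465.9.

465.9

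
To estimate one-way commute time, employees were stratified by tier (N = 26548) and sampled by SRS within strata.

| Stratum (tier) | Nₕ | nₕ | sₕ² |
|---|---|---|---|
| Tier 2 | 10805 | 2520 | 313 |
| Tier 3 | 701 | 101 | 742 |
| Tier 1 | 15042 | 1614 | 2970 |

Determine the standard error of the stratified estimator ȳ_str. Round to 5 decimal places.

0.73995

Var(ȳ_str) = Σₕ Wₕ²(1 − fₕ)sₕ²/nₕ with Wₕ = Nₕ/N, N = 26548.
Tier 2: Wₕ = 0.40699864; term = 0.40699864²·(1 − 0.23322536)·313/2520 = 0.015776021.
Tier 3: Wₕ = 0.02640500; term = 0.02640500²·(1 − 0.14407989)·742/101 = 0.004384178.
Tier 1: Wₕ = 0.56659635; term = 0.56659635²·(1 − 0.10729956)·2970/1614 = 0.52735882.
Sum = 0.54751902.
SE = √(0.54751902) = 0.73995.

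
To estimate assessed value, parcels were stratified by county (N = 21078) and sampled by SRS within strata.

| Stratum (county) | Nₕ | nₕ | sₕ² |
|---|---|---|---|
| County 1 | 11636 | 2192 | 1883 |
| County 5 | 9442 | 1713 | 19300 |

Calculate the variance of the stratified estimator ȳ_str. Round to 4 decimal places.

2.0631

Var(ȳ_str) = Σₕ Wₕ²(1 − fₕ)sₕ²/nₕ with Wₕ = Nₕ/N, N = 21078.
County 1: Wₕ = 0.55204479; term = 0.55204479²·(1 − 0.18838089)·1883/2192 = 0.21247638.
County 5: Wₕ = 0.44795521; term = 0.44795521²·(1 − 0.18142343)·19300/1713 = 1.8506677.
Sum = 2.0631441.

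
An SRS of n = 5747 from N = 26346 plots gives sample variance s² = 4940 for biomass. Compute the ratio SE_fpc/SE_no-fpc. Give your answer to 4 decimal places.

0.8842

f = n/N = 5747/26346 = 0.21813558.
SE_no-fpc = √(s²/n) = 0.92713479; SE_fpc = √((1−f)s²/n) = 0.8198013.
Ratio = √(1−f) = 0.88423098.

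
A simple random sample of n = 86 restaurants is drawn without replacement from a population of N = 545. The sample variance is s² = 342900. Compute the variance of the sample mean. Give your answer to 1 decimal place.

3358.0

Under SRS without replacement, Var(ȳ) = (1 − f)·s²/n with f = n/N = 86/545 = 0.15779817.
Var(ȳ) = (1 − 0.15779817)·342900/86 = 0.84220183·3987.2093 = 3358.035.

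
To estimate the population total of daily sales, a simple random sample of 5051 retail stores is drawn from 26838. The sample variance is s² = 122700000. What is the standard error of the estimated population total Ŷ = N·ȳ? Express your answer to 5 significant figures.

3.7688 × 10^6

Var(Ŷ) = N²·Var(ȳ) = N²·(1 − n/N)·s²/n.
f = 5051/26838 = 0.18820329; Var(ȳ) = 0.81179671·122700000/5051 = 19720.344.
Var(Ŷ) = 26838² · 19720.344 = 1.4204135 × 10^13.
SE(Ŷ) = √(1.4204135 × 10^13) = 3.7688 × 10^6.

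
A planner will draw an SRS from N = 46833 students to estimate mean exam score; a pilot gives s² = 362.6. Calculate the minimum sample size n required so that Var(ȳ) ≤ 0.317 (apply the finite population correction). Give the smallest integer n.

Without fpc, n₀ = s²/D = 362.6/0.317 = 1143.8486.
With fpc, (1 − n/N)·s²/n ≤ D requires n ≥ n₀/(1 + n₀/N) = 1143.8486/(1 + 1143.8486/46833) = 1116.5773.
Rounding up, n = 1117.

1117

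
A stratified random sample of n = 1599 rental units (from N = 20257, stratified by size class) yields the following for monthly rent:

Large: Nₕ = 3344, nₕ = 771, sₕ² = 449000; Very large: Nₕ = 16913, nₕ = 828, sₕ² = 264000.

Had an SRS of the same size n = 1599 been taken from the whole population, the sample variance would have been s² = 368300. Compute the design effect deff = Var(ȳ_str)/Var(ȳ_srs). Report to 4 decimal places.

Var(ȳ_str) = Σ Wₕ²(1−fₕ)sₕ²/nₕ with Wₕ = Nₕ/20257:
  Large: (3344/20257)²·(1−771/3344)·449000/771 = 12.210902
  Very large: (16913/20257)²·(1−828/16913)·264000/828 = 211.38056
  → Var(ȳ_str) = 223.59146.
Var(ȳ_srs) = (1 − 1599/20257)·368300/1599 = 212.15009.
deff = 223.59146 / 212.15009 = 1.0539.

1.0539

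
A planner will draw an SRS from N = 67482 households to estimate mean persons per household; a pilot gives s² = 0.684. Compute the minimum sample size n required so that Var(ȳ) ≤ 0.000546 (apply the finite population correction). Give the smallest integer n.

1230

Without fpc, n₀ = s²/D = 0.684/0.000546 = 1252.7473.
With fpc, (1 − n/N)·s²/n ≤ D requires n ≥ n₀/(1 + n₀/N) = 1252.7473/(1 + 1252.7473/67482) = 1229.9150.
Rounding up, n = 1230.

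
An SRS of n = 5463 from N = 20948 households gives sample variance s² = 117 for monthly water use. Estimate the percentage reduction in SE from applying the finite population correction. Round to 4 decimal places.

f = n/N = 5463/20948 = 0.26078862.
SE_no-fpc = √(s²/n) = 0.14634481; SE_fpc = √((1−f)s²/n) = 0.12582347.
Ratio = √(1−f) = 0.85977403. Reduction = 100·(1 − 0.85977403) = 14.0226%.

14.0226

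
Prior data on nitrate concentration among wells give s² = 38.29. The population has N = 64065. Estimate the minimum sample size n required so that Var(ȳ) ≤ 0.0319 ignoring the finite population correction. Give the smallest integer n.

Without fpc, n₀ = s²/D = 38.29/0.0319 = 1200.3135.
Rounding up, n = 1201.

1201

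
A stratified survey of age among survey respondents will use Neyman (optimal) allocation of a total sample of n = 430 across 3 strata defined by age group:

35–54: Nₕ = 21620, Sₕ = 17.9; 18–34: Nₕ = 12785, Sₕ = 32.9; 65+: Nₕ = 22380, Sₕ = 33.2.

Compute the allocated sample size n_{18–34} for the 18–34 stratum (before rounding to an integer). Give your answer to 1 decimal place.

Neyman allocation: nₕ = n·NₕSₕ / Σⱼ NⱼSⱼ.
Σ NⱼSⱼ = 21620·17.9 + 12785·32.9 + 22380·33.2 = 1.5506405 × 10^6.
n_{18–34} = 430·12785·32.9 / (1.5506405 × 10^6) = 116.6.

116.6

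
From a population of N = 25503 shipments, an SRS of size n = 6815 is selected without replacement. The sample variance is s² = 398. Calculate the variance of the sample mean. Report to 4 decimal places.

0.0428

Under SRS without replacement, Var(ȳ) = (1 − f)·s²/n with f = n/N = 6815/25503 = 0.26722346.
Var(ȳ) = (1 − 0.26722346)·398/6815 = 0.73277654·0.058400587 = 0.04279458.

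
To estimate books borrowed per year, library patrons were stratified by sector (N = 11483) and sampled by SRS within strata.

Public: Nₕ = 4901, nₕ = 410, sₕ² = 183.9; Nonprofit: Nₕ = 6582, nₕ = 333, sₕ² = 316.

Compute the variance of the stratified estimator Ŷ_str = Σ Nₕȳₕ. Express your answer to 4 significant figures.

Var(Ŷ_str) = Σₕ Nₕ²(1 − fₕ)sₕ²/nₕ.
Public: 4901²·(1 − 410/4901)·183.9/410 = 9.8724656 × 10^6.
Nonprofit: 6582²·(1 − 333/6582)·316/333 = 3.9031141 × 10^7.
Sum = 4.8903607 × 10^7.

4.890 × 10^7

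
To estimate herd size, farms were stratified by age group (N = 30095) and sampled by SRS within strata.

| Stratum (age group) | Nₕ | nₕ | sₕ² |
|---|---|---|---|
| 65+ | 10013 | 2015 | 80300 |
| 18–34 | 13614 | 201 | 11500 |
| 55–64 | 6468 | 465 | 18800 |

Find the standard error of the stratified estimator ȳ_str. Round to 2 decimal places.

4.10

Var(ȳ_str) = Σₕ Wₕ²(1 − fₕ)sₕ²/nₕ with Wₕ = Nₕ/N, N = 30095.
65+: Wₕ = 0.33271308; term = 0.33271308²·(1 − 0.20123839)·80300/2015 = 3.5236877.
18–34: Wₕ = 0.45236750; term = 0.45236750²·(1 − 0.01476421)·11500/201 = 11.53519.
55–64: Wₕ = 0.21491942; term = 0.21491942²·(1 − 0.07189239)·18800/465 = 1.7332234.
Sum = 16.792101.
SE = √(16.792101) = 4.10.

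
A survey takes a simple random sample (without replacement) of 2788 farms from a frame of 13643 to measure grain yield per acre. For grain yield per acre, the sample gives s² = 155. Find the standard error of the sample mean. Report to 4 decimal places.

0.2103

Under SRS without replacement, Var(ȳ) = (1 − f)·s²/n with f = n/N = 2788/13643 = 0.20435388.
Var(ȳ) = (1 − 0.20435388)·155/2788 = 0.79564612·0.055595409 = 0.044234271.
SE(ȳ) = √(0.044234271) = 0.2103.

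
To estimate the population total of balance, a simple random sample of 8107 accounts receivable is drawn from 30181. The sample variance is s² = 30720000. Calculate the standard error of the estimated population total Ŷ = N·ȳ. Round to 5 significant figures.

1.5889 × 10^6

Var(Ŷ) = N²·Var(ȳ) = N²·(1 − n/N)·s²/n.
f = 8107/30181 = 0.26861270; Var(ȳ) = 0.73138730·30720000/8107 = 2771.459.
Var(Ŷ) = 30181² · 2771.459 = 2.5245019 × 10^12.
SE(Ŷ) = √(2.5245019 × 10^12) = 1.5889 × 10^6.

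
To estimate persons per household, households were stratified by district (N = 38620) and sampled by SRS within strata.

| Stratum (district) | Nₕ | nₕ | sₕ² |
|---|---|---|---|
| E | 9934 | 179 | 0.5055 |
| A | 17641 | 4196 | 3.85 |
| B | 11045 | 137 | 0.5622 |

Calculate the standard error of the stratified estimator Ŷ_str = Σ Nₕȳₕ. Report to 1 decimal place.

992.8

Var(Ŷ_str) = Σₕ Nₕ²(1 − fₕ)sₕ²/nₕ.
E: 9934²·(1 − 179/9934)·0.5055/179 = 273665.19.
A: 17641²·(1 − 4196/17641)·3.85/4196 = 217625.24.
B: 11045²·(1 − 137/11045)·0.5622/137 = 494403.03.
Sum = 985693.46.
SE = √(985693.46) = 992.8.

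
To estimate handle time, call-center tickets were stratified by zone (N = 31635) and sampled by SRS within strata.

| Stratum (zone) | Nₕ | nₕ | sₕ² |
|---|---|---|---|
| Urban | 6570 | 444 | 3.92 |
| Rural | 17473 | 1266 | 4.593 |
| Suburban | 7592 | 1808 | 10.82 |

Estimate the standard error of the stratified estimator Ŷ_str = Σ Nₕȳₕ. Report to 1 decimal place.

Var(Ŷ_str) = Σₕ Nₕ²(1 − fₕ)sₕ²/nₕ.
Urban: 6570²·(1 − 444/6570)·3.92/444 = 355341.11.
Rural: 17473²·(1 − 1266/17473)·4.593/1266 = 1.0273841 × 10^6.
Suburban: 7592²·(1 − 1808/7592)·10.82/1808 = 262792.71.
Sum = 1.6455179 × 10^6.
SE = √(1.6455179 × 10^6) = 1282.8.

1282.8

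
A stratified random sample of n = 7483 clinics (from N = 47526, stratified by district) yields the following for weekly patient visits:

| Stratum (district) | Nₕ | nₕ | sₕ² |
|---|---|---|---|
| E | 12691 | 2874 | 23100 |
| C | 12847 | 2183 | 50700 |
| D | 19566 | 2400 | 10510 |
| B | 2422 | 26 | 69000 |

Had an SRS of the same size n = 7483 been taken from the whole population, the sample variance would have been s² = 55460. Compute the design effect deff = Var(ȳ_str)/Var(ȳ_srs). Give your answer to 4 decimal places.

Var(ȳ_str) = Σ Wₕ²(1−fₕ)sₕ²/nₕ with Wₕ = Nₕ/47526:
  E: (12691/47526)²·(1−2874/12691)·23100/2874 = 0.44334042
  C: (12847/47526)²·(1−2183/12847)·50700/2183 = 1.4086839
  D: (19566/47526)²·(1−2400/19566)·10510/2400 = 0.65117858
  B: (2422/47526)²·(1−26/2422)·69000/26 = 6.8182696
  → Var(ȳ_str) = 9.3214725.
Var(ȳ_srs) = (1 − 7483/47526)·55460/7483 = 6.2445258.
deff = 9.3214725 / 6.2445258 = 1.4927.

1.4927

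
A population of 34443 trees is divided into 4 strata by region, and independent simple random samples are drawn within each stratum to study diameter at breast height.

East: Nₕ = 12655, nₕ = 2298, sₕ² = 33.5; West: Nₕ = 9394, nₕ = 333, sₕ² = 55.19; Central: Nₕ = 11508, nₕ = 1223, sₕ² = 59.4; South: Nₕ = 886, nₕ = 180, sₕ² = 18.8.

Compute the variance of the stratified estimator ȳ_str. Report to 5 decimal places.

Var(ȳ_str) = Σₕ Wₕ²(1 − fₕ)sₕ²/nₕ with Wₕ = Nₕ/N, N = 34443.
East: Wₕ = 0.36741863; term = 0.36741863²·(1 − 0.18158831)·33.5/2298 = 0.0016106047.
West: Wₕ = 0.27274047; term = 0.27274047²·(1 − 0.03544816)·55.19/333 = 0.011891617.
Central: Wₕ = 0.33411724; term = 0.33411724²·(1 − 0.10627390)·59.4/1223 = 0.0048457633.
South: Wₕ = 0.02572366; term = 0.02572366²·(1 − 0.20316027)·18.8/180 = 5.5070856 × 10^-5.
Sum = 0.018403056.

0.01840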